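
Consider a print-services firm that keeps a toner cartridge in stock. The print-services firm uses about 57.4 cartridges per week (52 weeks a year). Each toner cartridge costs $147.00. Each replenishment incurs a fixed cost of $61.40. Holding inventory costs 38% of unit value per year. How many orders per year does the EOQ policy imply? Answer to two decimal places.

N ≈ 36.85 orders per year

Annual demand D = 57.4 × 52 = 2,984.8.
Holding cost H = 0.38 × $147.00 = $55.8600 per unit per year.
Q* = √(2DS/H) = √(2 × 2,984.8 × 61.4 / 55.86) ≈ 81.00.
Orders per year = D / Q* = 2,984.8 / 81.00 ≈ 36.848.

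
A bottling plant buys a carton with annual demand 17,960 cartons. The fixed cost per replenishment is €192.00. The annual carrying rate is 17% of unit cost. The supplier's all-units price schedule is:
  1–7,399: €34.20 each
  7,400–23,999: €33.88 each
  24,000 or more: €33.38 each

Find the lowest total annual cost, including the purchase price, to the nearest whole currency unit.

Holding cost per unit per year at price C is H = 0.17·C.
For each price level, check whether its EOQ is feasible; otherwise the best quantity at that price is the breakpoint.
EOQ at €34.20 = 1089.1 (feasible in tier 1): TC = 17,960×€34.20 + (17,960/1089.1)×192 + (1089.1/2)×0.17×€34.20 = €620,564.22.
EOQ at €33.88 = 1094.3 < 7400, so use break Q=7400: TC = 17,960×€33.88 + (17,960/7400.0)×192 + (7400.0/2)×0.17×€33.88 = €630,261.31.
EOQ at €33.38 = 1102.4 < 24000, so use break Q=24000: TC = 17,960×€33.38 + (17,960/24000.0)×192 + (24000.0/2)×0.17×€33.38 = €667,743.68.
Lowest total cost among the candidates is at Q = 1089.1.

TC* ≈ €620,564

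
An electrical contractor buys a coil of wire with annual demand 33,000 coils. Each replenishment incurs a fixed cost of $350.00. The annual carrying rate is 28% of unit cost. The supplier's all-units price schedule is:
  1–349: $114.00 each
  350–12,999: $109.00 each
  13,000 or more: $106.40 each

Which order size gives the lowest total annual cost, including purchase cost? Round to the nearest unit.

Holding cost per unit per year at price C is H = 0.28·C.
Evaluate total cost at each tier's feasible EOQ or, if the EOQ is below the tier, at the tier's minimum quantity.
Tier 1 ($114.00): EOQ = 850.7 exceeds tier's upper bound 349, so this tier is dominated.
EOQ at $109.00 = 870.0 (feasible in tier 2): TC = 33,000×$109.00 + (33,000/870.0)×350 + (870.0/2)×0.28×$109.00 = $3,623,552.06.
EOQ at $106.40 = 880.6 < 13000, so use break Q=13000: TC = 33,000×$106.40 + (33,000/13000.0)×350 + (13000.0/2)×0.28×$106.40 = $3,705,736.46.
Lowest total cost is $3,623,552.06 at Q = 870.0.

Q* ≈ 870 coils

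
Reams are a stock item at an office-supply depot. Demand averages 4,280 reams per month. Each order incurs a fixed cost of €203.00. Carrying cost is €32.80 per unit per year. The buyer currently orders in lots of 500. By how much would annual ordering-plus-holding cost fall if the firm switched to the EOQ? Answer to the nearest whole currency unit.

Extra cost ≈ €2,900 per year

Annual demand D = 4,280 × 12 = 51,360.
EOQ = √(2DS/H) = √(2 × 51,360 × 203 / 32.8) ≈ 797.33.
Cost at Q* = (D/Q*)S + (Q*/2)H = √(2DSH) ≈ €26,152.45.
Cost at Q = 500: (51,360/500)×203 + (500/2)×32.8 = €20,852.16 + €8,200.00 = €29,052.16.
Excess = €29,052.16 − €26,152.45 = €2,899.71.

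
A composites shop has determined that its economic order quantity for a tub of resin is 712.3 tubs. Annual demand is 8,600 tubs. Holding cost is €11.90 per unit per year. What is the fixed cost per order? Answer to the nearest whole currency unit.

S ≈ €351

Invert the EOQ relation Q*² = 2DS/H.
From Q* = √(2DS/H): S = Q*²H / (2D) = 712.3² × 11.9 / (2 × 8,600) = 351.0301.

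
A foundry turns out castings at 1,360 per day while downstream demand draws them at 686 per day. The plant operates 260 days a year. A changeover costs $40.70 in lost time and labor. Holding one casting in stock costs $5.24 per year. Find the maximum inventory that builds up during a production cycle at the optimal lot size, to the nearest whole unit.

I_max ≈ 1,172 castings

Annual demand D = 686 × 260 = 178,360.
Production build-up factor (1 − d/p) = 1 − 686/1,360 = 0.4956.
Q* = √(2DS / (H(1 − d/p))) = √(2 × 178,360 × 40.7 / (5.24 × 0.4956)).
= √(14,518,504 / 2.5969) ≈ 2364.475.
Maximum inventory = Q*(1 − d/p) = 2364.475 × 0.4956 ≈ 1171.806.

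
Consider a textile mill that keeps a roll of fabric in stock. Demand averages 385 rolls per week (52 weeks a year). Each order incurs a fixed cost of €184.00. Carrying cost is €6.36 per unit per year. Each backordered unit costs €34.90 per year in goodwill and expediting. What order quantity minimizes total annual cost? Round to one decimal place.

Q* ≈ 1,170.3 rolls

Annual demand D = 385 × 52 = 20,020.
With planned backorders, Q* = √(2DS/H) · √((H+B)/B).
√(2DS/H) = √(2 × 20,020 × 184 / 6.36) = 1076.285.
√((H+B)/B) = √((6.36+34.9)/34.9) = 1.0873.
Q* ≈ 1170.252.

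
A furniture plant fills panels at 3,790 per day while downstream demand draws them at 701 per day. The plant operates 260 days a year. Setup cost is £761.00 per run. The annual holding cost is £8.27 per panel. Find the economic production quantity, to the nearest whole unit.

Q* ≈ 6,415 panels

Annual demand D = 701 × 260 = 182,260.
Production build-up factor (1 − d/p) = 1 − 701/3,790 = 0.8150.
Q* = √(2DS / (H(1 − d/p))) = √(2 × 182,260 × 761 / (8.27 × 0.8150)).
= √(277,399,720 / 6.7404) ≈ 6415.210.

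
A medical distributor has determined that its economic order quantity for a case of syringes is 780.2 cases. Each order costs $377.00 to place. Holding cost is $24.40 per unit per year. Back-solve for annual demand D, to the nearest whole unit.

Squaring Q* = √(2DS/H) gives Q*² = 2DS/H.
From Q* = √(2DS/H): D = Q*²H / (2S) = 780.2² × 24.4 / (2 × 377) = 19698.374.

D ≈ 19,698 cases per year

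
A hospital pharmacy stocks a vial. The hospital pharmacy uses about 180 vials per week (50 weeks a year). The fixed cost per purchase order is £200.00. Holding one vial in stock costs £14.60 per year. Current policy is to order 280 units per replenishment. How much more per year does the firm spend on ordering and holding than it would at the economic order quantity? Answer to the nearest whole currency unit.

Extra cost ≈ £1,223 per year

Annual demand D = 180 × 50 = 9,000.
EOQ = √(2DS/H) = √(2 × 9,000 × 200 / 14.6) ≈ 496.56.
Cost at Q* = (D/Q*)S + (Q*/2)H = √(2DSH) ≈ £7,249.83.
Cost at Q = 280: (9,000/280)×200 + (280/2)×14.6 = £6,428.57 + £2,044.00 = £8,472.57.
Excess = £8,472.57 − £7,249.83 = £1,222.74.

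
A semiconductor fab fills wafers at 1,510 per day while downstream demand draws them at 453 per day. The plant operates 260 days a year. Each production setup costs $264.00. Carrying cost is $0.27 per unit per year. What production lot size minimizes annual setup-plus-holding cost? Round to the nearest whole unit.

Q* ≈ 18,139 wafers

Annual demand D = 453 × 260 = 117,780.
Production build-up factor (1 − d/p) = 1 − 453/1,510 = 0.7000.
Q* = √(2DS / (H(1 − d/p))) = √(2 × 117,780 × 264 / (0.27 × 0.7000)).
= √(62,187,840 / 0.189) ≈ 18139.355.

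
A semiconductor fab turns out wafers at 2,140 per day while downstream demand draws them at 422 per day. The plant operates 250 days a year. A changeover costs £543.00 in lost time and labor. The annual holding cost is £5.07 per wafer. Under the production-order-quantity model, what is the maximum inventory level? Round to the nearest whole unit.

I_max ≈ 4,259 wafers

Annual demand D = 422 × 250 = 105,500.
Production build-up factor (1 − d/p) = 1 − 422/2,140 = 0.8028.
Q* = √(2DS / (H(1 − d/p))) = √(2 × 105,500 × 543 / (5.07 × 0.8028)).
= √(114,573,000 / 4.0702) ≈ 5305.575.
Maximum inventory = Q*(1 − d/p) = 5305.575 × 0.8028 ≈ 4259.336.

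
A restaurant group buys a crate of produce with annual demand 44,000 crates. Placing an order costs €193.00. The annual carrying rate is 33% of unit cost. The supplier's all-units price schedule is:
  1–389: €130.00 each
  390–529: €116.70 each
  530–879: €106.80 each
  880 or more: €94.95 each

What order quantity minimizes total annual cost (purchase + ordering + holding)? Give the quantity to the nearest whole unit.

Holding cost per unit per year at price C is H = 0.33·C.
Candidates are each tier's EOQ (if it falls in that tier) and each price-break quantity.
Tier 1 (€130.00): EOQ = 629.2 exceeds tier's upper bound 389, so this tier is dominated.
Tier 2 (€116.70): EOQ = 664.1 exceeds tier's upper bound 529, so this tier is dominated.
EOQ at €106.80 = 694.2 (feasible in tier 3): TC = 44,000×€106.80 + (44,000/694.2)×193 + (694.2/2)×0.33×€106.80 = €4,723,665.98.
EOQ at €94.95 = 736.2 < 880, so use break Q=880: TC = 44,000×€94.95 + (44,000/880.0)×193 + (880.0/2)×0.33×€94.95 = €4,201,236.74.
Lowest total cost is €4,201,236.74 at Q = 880.0.

Q* ≈ 880 crates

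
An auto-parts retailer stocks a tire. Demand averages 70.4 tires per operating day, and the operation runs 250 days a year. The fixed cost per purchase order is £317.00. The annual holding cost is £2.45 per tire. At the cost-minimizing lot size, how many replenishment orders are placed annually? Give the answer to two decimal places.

Annual demand D = 70.4 × 250 = 17,600.
The optimal lot size = √(2DS/H) = √(2 × 17,600 × 317 / 2.45) ≈ 2134.12.
Orders per year = D / Q* = 17,600 / 2134.12 ≈ 8.247.

N ≈ 8.25 orders per year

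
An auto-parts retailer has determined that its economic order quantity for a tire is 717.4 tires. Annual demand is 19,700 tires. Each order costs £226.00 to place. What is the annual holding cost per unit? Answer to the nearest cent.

H ≈ £17.30

Squaring Q* = √(2DS/H) gives Q*² = 2DS/H.
From Q* = √(2DS/H): H = 2DS / Q*² = 2 × 19,700 × 226 / 717.4² = 17.3014.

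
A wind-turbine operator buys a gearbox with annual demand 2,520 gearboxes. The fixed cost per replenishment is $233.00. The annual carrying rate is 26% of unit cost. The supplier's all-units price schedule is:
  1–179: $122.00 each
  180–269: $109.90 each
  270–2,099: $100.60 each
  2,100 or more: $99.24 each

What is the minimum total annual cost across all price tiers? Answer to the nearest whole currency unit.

Holding cost per unit per year at price C is H = 0.26·C.
Evaluate total cost at each tier's feasible EOQ or, if the EOQ is below the tier, at the tier's minimum quantity.
Tier 1 ($122.00): EOQ = 192.4 exceeds tier's upper bound 179, so this tier is dominated.
EOQ at $109.90 = 202.7 (feasible in tier 2): TC = 2,520×$109.90 + (2,520/202.7)×233 + (202.7/2)×0.26×$109.90 = $282,740.67.
EOQ at $100.60 = 211.9 < 270, so use break Q=270: TC = 2,520×$100.60 + (2,520/270.0)×233 + (270.0/2)×0.26×$100.60 = $259,217.73.
EOQ at $99.24 = 213.3 < 2100, so use break Q=2100: TC = 2,520×$99.24 + (2,520/2100.0)×233 + (2100.0/2)×0.26×$99.24 = $277,456.92.
Lowest total cost among the candidates is at Q = 270.0.

TC* ≈ $259,218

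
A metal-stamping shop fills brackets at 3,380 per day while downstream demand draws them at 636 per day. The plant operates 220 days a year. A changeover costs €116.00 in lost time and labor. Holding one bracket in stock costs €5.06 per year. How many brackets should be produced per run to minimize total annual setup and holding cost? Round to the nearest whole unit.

Annual demand D = 636 × 220 = 139,920.
Production build-up factor (1 − d/p) = 1 − 636/3,380 = 0.8118.
Q* = √(2DS / (H(1 − d/p))) = √(2 × 139,920 × 116 / (5.06 × 0.8118)).
= √(32,461,440 / 4.1079) ≈ 2811.091.

Q* ≈ 2,811 brackets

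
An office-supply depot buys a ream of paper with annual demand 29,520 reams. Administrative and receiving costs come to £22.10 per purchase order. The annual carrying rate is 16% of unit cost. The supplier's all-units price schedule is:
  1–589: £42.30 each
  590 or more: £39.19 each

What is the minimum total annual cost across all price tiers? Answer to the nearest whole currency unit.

TC* ≈ £1,159,844

Holding cost per unit per year at price C is H = 0.16·C.
Evaluate total cost at each tier's feasible EOQ or, if the EOQ is below the tier, at the tier's minimum quantity.
EOQ at £42.30 = 439.1 (feasible in tier 1): TC = 29,520×£42.30 + (29,520/439.1)×22.1 + (439.1/2)×0.16×£42.30 = £1,251,667.66.
EOQ at £39.19 = 456.2 < 590, so use break Q=590: TC = 29,520×£39.19 + (29,520/590.0)×22.1 + (590.0/2)×0.16×£39.19 = £1,159,844.32.
Lowest total cost among the candidates is at Q = 590.0.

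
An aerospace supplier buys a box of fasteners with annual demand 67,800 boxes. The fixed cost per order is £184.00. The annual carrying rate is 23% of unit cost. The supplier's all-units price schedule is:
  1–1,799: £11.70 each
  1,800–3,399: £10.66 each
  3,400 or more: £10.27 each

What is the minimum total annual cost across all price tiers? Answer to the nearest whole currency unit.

Holding cost per unit per year at price C is H = 0.23·C.
For each price level, check whether its EOQ is feasible; otherwise the best quantity at that price is the breakpoint.
Tier 1 (£11.70): EOQ = 3045.0 exceeds tier's upper bound 1799, so this tier is dominated.
EOQ at £10.66 = 3190.0 (feasible in tier 2): TC = 67,800×£10.66 + (67,800/3190.0)×184 + (3190.0/2)×0.23×£10.66 = £730,569.34.
EOQ at £10.27 = 3250.0 < 3400, so use break Q=3400: TC = 67,800×£10.27 + (67,800/3400.0)×184 + (3400.0/2)×0.23×£10.27 = £703,990.75.
Lowest total cost among the candidates is at Q = 3400.0.

TC* ≈ £703,991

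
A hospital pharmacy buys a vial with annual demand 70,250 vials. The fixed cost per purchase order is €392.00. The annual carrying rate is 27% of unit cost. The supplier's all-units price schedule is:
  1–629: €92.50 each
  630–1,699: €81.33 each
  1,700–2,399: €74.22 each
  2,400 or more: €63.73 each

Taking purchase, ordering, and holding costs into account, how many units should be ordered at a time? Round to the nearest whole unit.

Q* ≈ 2,400 vials

Holding cost per unit per year at price C is H = 0.27·C.
Candidates are each tier's EOQ (if it falls in that tier) and each price-break quantity.
Tier 1 (€92.50): EOQ = 1485.0 exceeds tier's upper bound 629, so this tier is dominated.
EOQ at €81.33 = 1583.7 (feasible in tier 2): TC = 70,250×€81.33 + (70,250/1583.7)×392 + (1583.7/2)×0.27×€81.33 = €5,748,209.21.
EOQ at €74.22 = 1657.8 < 1700, so use break Q=1700: TC = 70,250×€74.22 + (70,250/1700.0)×392 + (1700.0/2)×0.27×€74.22 = €5,247,187.31.
EOQ at €63.73 = 1789.1 < 2400, so use break Q=2400: TC = 70,250×€63.73 + (70,250/2400.0)×392 + (2400.0/2)×0.27×€63.73 = €4,509,155.19.
Lowest total cost is €4,509,155.19 at Q = 2400.0.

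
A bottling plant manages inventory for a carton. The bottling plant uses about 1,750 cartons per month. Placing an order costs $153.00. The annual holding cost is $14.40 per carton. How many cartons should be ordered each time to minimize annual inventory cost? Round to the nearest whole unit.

Q* ≈ 668 cartons

Annual demand D = 1,750 × 12 = 21,000.
EOQ = √(2DS / H) = √(2 × 21,000 × 153 / 14.4).
= √(6,426,000 / 14.4) = √446,250 ≈ 668.019.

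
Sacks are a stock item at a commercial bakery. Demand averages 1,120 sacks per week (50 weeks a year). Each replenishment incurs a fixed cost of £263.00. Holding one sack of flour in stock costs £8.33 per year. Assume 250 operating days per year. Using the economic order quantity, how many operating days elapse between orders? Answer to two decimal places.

T ≈ 8.39 days

Annual demand D = 1,120 × 50 = 56,000.
The optimal lot size = √(2DS/H) = √(2 × 56,000 × 263 / 8.33) ≈ 1880.46.
Cycle time = Q*/D × 250 = 1880.46 / 56,000 × 250 ≈ 8.395 days.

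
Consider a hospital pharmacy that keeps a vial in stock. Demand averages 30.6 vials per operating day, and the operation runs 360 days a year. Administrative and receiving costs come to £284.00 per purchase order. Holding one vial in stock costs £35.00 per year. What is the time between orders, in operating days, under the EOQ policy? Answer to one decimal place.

T ≈ 13.8 days

Annual demand D = 30.6 × 360 = 11,016.
The optimal lot size = √(2DS/H) = √(2 × 11,016 × 284 / 35) ≈ 422.82.
Cycle time = Q*/D × 360 = 422.82 / 11,016 × 360 ≈ 13.818 days.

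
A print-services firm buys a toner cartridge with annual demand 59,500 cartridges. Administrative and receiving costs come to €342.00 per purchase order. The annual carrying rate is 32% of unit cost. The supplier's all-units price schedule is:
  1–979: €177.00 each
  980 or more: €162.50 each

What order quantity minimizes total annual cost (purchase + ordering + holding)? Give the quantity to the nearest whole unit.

Holding cost per unit per year at price C is H = 0.32·C.
Evaluate total cost at each tier's feasible EOQ or, if the EOQ is below the tier, at the tier's minimum quantity.
EOQ at €177.00 = 847.7 (feasible in tier 1): TC = 59,500×€177.00 + (59,500/847.7)×342 + (847.7/2)×0.32×€177.00 = €10,579,511.82.
EOQ at €162.50 = 884.7 < 980, so use break Q=980: TC = 59,500×€162.50 + (59,500/980.0)×342 + (980.0/2)×0.32×€162.50 = €9,714,994.29.
Lowest total cost is €9,714,994.29 at Q = 980.0.

Q* ≈ 980 cartridges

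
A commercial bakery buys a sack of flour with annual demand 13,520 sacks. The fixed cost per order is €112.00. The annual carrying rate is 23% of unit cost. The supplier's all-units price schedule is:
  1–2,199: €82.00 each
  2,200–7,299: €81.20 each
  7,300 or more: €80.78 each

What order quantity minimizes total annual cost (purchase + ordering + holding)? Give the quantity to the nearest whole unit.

Holding cost per unit per year at price C is H = 0.23·C.
For each price level, check whether its EOQ is feasible; otherwise the best quantity at that price is the breakpoint.
EOQ at €82.00 = 400.7 (feasible in tier 1): TC = 13,520×€82.00 + (13,520/400.7)×112 + (400.7/2)×0.23×€82.00 = €1,116,197.59.
EOQ at €81.20 = 402.7 < 2200, so use break Q=2200: TC = 13,520×€81.20 + (13,520/2200.0)×112 + (2200.0/2)×0.23×€81.20 = €1,119,055.89.
EOQ at €80.78 = 403.7 < 7300, so use break Q=7300: TC = 13,520×€80.78 + (13,520/7300.0)×112 + (7300.0/2)×0.23×€80.78 = €1,160,167.84.
Lowest total cost is €1,116,197.59 at Q = 400.7.

Q* ≈ 401 sacks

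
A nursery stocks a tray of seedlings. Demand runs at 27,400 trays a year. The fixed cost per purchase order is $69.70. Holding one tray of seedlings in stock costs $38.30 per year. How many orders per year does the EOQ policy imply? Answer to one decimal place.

N ≈ 86.8 orders per year

EOQ = √(2DS/H) = √(2 × 27,400 × 69.7 / 38.3) ≈ 315.80.
Orders per year = D / Q* = 27,400 / 315.80 ≈ 86.765.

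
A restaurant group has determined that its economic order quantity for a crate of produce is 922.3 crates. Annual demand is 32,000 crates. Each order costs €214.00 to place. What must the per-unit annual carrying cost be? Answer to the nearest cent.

H ≈ €16.10

The basic EOQ model gives Q* = √(2DS/H); rearrange for the unknown.
From Q* = √(2DS/H): H = 2DS / Q*² = 2 × 32,000 × 214 / 922.3² = 16.1009.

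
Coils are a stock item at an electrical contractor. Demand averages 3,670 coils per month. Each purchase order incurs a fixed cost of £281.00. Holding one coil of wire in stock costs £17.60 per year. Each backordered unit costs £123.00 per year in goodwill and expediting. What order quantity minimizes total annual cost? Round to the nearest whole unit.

Annual demand D = 3,670 × 12 = 44,040.
With planned backorders, Q* = √(2DS/H) · √((H+B)/B).
√(2DS/H) = √(2 × 44,040 × 281 / 17.6) = 1185.866.
√((H+B)/B) = √((17.6+123)/123) = 1.0692.
Q* ≈ 1267.873.

Q* ≈ 1,268 coils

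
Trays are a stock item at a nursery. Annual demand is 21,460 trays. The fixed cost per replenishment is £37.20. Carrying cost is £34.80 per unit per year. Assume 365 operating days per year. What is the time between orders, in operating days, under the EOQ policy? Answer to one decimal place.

T ≈ 3.6 days

Q* = √(2DS/H) = √(2 × 21,460 × 37.2 / 34.8) ≈ 214.20.
Cycle time = Q*/D × 365 = 214.20 / 21,460 × 365 ≈ 3.643 days.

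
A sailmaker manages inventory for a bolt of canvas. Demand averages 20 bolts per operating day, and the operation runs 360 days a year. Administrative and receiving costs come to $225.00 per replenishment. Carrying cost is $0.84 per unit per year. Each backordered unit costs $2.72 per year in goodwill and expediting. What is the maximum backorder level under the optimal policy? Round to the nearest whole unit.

S* ≈ 530 bolts

Annual demand D = 20 × 360 = 7,200.
With planned backorders, Q* = √(2DS/H) · √((H+B)/B).
√(2DS/H) = √(2 × 7,200 × 225 / 0.84) = 1963.961.
√((H+B)/B) = √((0.84+2.72)/2.72) = 1.1440.
Q* ≈ 2246.847.
S* = Q* · H/(H+B) = 2246.847 × 0.84/3.56 ≈ 530.155.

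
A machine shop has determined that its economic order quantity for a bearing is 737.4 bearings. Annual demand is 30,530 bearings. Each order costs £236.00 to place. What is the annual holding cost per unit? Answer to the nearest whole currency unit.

H ≈ £27

Invert the EOQ relation Q*² = 2DS/H.
From Q* = √(2DS/H): H = 2DS / Q*² = 2 × 30,530 × 236 / 737.4² = 26.5010.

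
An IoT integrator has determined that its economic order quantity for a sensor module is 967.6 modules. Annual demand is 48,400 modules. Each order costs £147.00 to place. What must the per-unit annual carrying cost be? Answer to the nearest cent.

Squaring Q* = √(2DS/H) gives Q*² = 2DS/H.
From Q* = √(2DS/H): H = 2DS / Q*² = 2 × 48,400 × 147 / 967.6² = 15.1985.

H ≈ £15.20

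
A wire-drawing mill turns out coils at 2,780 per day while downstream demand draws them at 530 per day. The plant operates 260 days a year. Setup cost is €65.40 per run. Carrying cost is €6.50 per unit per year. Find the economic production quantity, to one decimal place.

Annual demand D = 530 × 260 = 137,800.
Production build-up factor (1 − d/p) = 1 − 530/2,780 = 0.8094.
Q* = √(2DS / (H(1 − d/p))) = √(2 × 137,800 × 65.4 / (6.5 × 0.8094)).
= √(18,024,240 / 5.2608) ≈ 1850.985.

Q* ≈ 1,851.0 coils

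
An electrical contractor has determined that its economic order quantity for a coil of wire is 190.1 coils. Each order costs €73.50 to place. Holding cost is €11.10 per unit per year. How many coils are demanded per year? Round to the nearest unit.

D ≈ 2,729 coils per year

Invert the EOQ relation Q*² = 2DS/H.
From Q* = √(2DS/H): D = Q*²H / (2S) = 190.1² × 11.1 / (2 × 73.5) = 2728.789.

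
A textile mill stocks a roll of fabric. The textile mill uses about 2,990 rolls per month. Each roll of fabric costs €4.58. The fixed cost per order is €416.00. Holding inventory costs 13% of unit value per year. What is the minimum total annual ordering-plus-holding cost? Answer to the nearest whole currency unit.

Annual demand D = 2,990 × 12 = 35,880.
Holding cost H = 0.13 × €4.58 = €0.5954 per unit per year.
EOQ = √(2DS/H) = √(2 × 35,880 × 416 / 0.5954) ≈ 7080.82.
At Q*, ordering cost (D/Q*)S equals holding cost (Q*/2)H, each = √(DSH/2).
Minimum total = √(2DSH) = √(2 × 35,880 × 416 × 0.5954) ≈ 4215.919.

TC* ≈ €4,216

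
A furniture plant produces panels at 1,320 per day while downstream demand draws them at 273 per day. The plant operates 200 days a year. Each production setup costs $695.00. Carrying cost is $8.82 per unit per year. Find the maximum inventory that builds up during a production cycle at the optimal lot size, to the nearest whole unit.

I_max ≈ 2,612 panels

Annual demand D = 273 × 200 = 54,600.
Production build-up factor (1 − d/p) = 1 − 273/1,320 = 0.7932.
Q* = √(2DS / (H(1 − d/p))) = √(2 × 54,600 × 695 / (8.82 × 0.7932)).
= √(75,894,000 / 6.9959) ≈ 3293.693.
Maximum inventory = Q*(1 − d/p) = 3293.693 × 0.7932 ≈ 2612.497.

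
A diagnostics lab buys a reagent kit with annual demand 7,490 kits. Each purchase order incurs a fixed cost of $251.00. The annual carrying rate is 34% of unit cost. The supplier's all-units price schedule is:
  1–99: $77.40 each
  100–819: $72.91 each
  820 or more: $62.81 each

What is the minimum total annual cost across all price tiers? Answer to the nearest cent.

TC* ≈ $481,495.28

Holding cost per unit per year at price C is H = 0.34·C.
Evaluate total cost at each tier's feasible EOQ or, if the EOQ is below the tier, at the tier's minimum quantity.
Tier 1 ($77.40): EOQ = 378.0 exceeds tier's upper bound 99, so this tier is dominated.
EOQ at $72.91 = 389.5 (feasible in tier 2): TC = 7,490×$72.91 + (7,490/389.5)×251 + (389.5/2)×0.34×$72.91 = $555,750.31.
EOQ at $62.81 = 419.6 < 820, so use break Q=820: TC = 7,490×$62.81 + (7,490/820.0)×251 + (820.0/2)×0.34×$62.81 = $481,495.28.
Lowest total cost among the candidates is at Q = 820.0.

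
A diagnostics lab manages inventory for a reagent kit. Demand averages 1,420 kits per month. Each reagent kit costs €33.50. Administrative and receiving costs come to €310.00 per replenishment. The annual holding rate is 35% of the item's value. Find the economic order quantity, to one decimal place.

Annual demand D = 1,420 × 12 = 17,040.
Holding cost H = 0.35 × €33.50 = €11.7250 per unit per year.
EOQ = √(2DS / H) = √(2 × 17,040 × 310 / 11.725).
= √(10,564,800 / 11.725) = √901,049.0405 ≈ 949.236.

Q* ≈ 949.2 kits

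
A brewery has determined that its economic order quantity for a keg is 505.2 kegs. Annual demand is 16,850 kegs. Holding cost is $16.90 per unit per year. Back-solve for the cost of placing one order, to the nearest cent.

S ≈ $127.99

Squaring Q* = √(2DS/H) gives Q*² = 2DS/H.
From Q* = √(2DS/H): S = Q*²H / (2D) = 505.2² × 16.9 / (2 × 16,850) = 127.9922.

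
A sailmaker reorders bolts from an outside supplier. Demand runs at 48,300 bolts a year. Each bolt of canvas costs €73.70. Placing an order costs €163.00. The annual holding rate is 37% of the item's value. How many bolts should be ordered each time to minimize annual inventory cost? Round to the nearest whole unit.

Q* ≈ 760 bolts

Holding cost H = 0.37 × €73.70 = €27.2690 per unit per year.
EOQ = √(2DS / H) = √(2 × 48,300 × 163 / 27.269).
= √(15,745,800 / 27.269) = √577,424.9147 ≈ 759.885.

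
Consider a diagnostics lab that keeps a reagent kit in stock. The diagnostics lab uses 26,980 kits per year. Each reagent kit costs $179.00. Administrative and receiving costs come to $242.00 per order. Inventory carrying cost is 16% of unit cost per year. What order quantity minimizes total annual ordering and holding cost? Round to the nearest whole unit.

Holding cost H = 0.16 × $179.00 = $28.6400 per unit per year.
EOQ = √(2DS / H) = √(2 × 26,980 × 242 / 28.64).
= √(13,058,320 / 28.64) = √455,946.9274 ≈ 675.238.

Q* ≈ 675 kits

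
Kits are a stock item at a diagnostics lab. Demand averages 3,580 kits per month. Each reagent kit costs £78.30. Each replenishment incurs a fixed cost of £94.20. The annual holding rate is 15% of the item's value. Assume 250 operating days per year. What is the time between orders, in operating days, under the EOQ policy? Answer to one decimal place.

T ≈ 4.8 days

Annual demand D = 3,580 × 12 = 42,960.
Holding cost H = 0.15 × £78.30 = £11.7450 per unit per year.
EOQ = √(2DS/H) = √(2 × 42,960 × 94.2 / 11.745) ≈ 830.13.
Cycle time = Q*/D × 250 = 830.13 / 42,960 × 250 ≈ 4.831 days.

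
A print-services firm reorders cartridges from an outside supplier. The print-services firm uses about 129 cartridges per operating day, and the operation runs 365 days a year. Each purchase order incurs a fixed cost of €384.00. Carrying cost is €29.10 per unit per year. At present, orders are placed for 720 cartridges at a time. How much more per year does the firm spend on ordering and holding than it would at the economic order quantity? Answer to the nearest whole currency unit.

Annual demand D = 129 × 365 = 47,085.
EOQ = √(2DS/H) = √(2 × 47,085 × 384 / 29.1) ≈ 1114.74.
Cost at Q* = (D/Q*)S + (Q*/2)H = √(2DSH) ≈ €32,439.07.
Cost at Q = 720: (47,085/720)×384 + (720/2)×29.1 = €25,112.00 + €10,476.00 = €35,588.00.
Excess = €35,588.00 − €32,439.07 = €3,148.93.

Extra cost ≈ €3,149 per year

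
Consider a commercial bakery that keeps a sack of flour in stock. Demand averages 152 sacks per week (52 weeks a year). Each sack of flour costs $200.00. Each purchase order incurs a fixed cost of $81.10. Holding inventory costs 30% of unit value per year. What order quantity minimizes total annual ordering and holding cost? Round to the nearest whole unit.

Q* ≈ 146 sacks

Annual demand D = 152 × 52 = 7,904.
Holding cost H = 0.30 × $200.00 = $60.0000 per unit per year.
EOQ = √(2DS / H) = √(2 × 7,904 × 81.1 / 60).
= √(1,282,028.8 / 60) = √21,367.1467 ≈ 146.175.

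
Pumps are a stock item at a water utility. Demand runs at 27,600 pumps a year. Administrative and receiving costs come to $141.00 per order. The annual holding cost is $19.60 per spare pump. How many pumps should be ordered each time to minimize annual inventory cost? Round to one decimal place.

Q* ≈ 630.2 pumps

EOQ = √(2DS / H) = √(2 × 27,600 × 141 / 19.6).
= √(7,783,200 / 19.6) = √397,102.0408 ≈ 630.160.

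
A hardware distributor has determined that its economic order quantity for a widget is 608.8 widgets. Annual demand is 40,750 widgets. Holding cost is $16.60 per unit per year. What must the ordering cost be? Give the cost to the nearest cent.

S ≈ $75.49

Squaring Q* = √(2DS/H) gives Q*² = 2DS/H.
From Q* = √(2DS/H): S = Q*²H / (2D) = 608.8² × 16.6 / (2 × 40,750) = 75.4918.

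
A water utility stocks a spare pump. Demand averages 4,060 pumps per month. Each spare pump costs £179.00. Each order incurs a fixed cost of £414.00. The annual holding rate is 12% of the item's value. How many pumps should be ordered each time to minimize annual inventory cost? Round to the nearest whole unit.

Q* ≈ 1,370 pumps

Annual demand D = 4,060 × 12 = 48,720.
Holding cost H = 0.12 × £179.00 = £21.4800 per unit per year.
EOQ = √(2DS / H) = √(2 × 48,720 × 414 / 21.48).
= √(40,340,160 / 21.48) = √1,878,033.5196 ≈ 1370.414.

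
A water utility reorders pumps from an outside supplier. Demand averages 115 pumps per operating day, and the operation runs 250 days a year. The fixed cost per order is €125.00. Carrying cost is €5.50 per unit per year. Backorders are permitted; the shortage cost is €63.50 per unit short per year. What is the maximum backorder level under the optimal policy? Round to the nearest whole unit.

S* ≈ 95 pumps

Annual demand D = 115 × 250 = 28,750.
With planned backorders, Q* = √(2DS/H) · √((H+B)/B).
√(2DS/H) = √(2 × 28,750 × 125 / 5.5) = 1143.161.
√((H+B)/B) = √((5.5+63.5)/63.5) = 1.0424.
Q* ≈ 1191.641.
S* = Q* · H/(H+B) = 1191.641 × 5.5/69 ≈ 94.986.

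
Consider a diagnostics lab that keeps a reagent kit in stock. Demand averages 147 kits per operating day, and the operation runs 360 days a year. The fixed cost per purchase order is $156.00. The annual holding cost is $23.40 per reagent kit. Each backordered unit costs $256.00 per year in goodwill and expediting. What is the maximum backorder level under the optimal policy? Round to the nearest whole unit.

Annual demand D = 147 × 360 = 52,920.
With planned backorders, Q* = √(2DS/H) · √((H+B)/B).
√(2DS/H) = √(2 × 52,920 × 156 / 23.4) = 840.000.
√((H+B)/B) = √((23.4+256)/256) = 1.0447.
Q* ≈ 877.551.
S* = Q* · H/(H+B) = 877.551 × 23.4/279.4 ≈ 73.496.

S* ≈ 73 kits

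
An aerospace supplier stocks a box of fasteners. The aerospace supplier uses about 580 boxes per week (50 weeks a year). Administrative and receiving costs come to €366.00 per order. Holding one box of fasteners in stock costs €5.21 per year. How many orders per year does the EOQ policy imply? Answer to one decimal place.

Annual demand D = 580 × 50 = 29,000.
Q* = √(2DS/H) = √(2 × 29,000 × 366 / 5.21) ≈ 2018.53.
Orders per year = D / Q* = 29,000 / 2018.53 ≈ 14.367.

N ≈ 14.4 orders per year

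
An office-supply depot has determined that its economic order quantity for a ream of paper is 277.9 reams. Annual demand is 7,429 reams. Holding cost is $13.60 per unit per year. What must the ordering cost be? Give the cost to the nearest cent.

The basic EOQ model gives Q* = √(2DS/H); rearrange for the unknown.
From Q* = √(2DS/H): S = Q*²H / (2D) = 277.9² × 13.6 / (2 × 7,429) = 70.6896.

S ≈ $70.69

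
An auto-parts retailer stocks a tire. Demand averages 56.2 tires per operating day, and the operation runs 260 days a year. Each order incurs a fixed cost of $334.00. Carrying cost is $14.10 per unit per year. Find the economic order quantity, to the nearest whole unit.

Q* ≈ 832 tires

Annual demand D = 56.2 × 260 = 14,612.
EOQ = √(2DS / H) = √(2 × 14,612 × 334 / 14.1).
= √(9,760,816 / 14.1) = √692,256.4539 ≈ 832.020.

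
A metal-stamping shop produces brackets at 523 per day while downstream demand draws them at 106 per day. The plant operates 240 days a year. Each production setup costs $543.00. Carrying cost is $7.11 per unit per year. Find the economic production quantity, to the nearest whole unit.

Annual demand D = 106 × 240 = 25,440.
Production build-up factor (1 − d/p) = 1 − 106/523 = 0.7973.
Q* = √(2DS / (H(1 − d/p))) = √(2 × 25,440 × 543 / (7.11 × 0.7973)).
= √(27,627,840 / 5.669) ≈ 2207.606.

Q* ≈ 2,208 brackets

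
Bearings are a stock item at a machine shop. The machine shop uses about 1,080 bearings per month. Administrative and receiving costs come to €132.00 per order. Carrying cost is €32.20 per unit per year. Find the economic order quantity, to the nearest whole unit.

Annual demand D = 1,080 × 12 = 12,960.
EOQ = √(2DS / H) = √(2 × 12,960 × 132 / 32.2).
= √(3,421,440 / 32.2) = √106,255.9006 ≈ 325.969.

Q* ≈ 326 bearings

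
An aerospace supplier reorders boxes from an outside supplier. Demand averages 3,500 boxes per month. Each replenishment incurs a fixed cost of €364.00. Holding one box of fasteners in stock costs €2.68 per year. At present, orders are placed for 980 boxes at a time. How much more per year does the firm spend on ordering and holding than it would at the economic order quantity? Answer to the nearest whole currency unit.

Extra cost ≈ €7,861 per year

Annual demand D = 3,500 × 12 = 42,000.
EOQ = √(2DS/H) = √(2 × 42,000 × 364 / 2.68) ≈ 3377.71.
Cost at Q* = (D/Q*)S + (Q*/2)H = √(2DSH) ≈ €9,052.27.
Cost at Q = 980: (42,000/980)×364 + (980/2)×2.68 = €15,600.00 + €1,313.20 = €16,913.20.
Excess = €16,913.20 − €9,052.27 = €7,860.93.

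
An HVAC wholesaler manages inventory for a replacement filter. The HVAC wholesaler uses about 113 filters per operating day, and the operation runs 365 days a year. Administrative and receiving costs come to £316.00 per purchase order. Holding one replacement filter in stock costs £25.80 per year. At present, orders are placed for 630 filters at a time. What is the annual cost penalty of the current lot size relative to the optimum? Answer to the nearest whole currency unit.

Extra cost ≈ £2,882 per year

Annual demand D = 113 × 365 = 41,245.
EOQ = √(2DS/H) = √(2 × 41,245 × 316 / 25.8) ≈ 1005.16.
Cost at Q* = (D/Q*)S + (Q*/2)H = √(2DSH) ≈ £25,933.08.
Cost at Q = 630: (41,245/630)×316 + (630/2)×25.8 = £20,687.97 + £8,127.00 = £28,814.97.
Excess = £28,814.97 − £25,933.08 = £2,881.89.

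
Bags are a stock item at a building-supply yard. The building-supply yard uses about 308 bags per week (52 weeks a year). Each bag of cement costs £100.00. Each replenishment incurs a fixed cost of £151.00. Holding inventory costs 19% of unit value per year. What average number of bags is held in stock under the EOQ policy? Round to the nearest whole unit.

Annual demand D = 308 × 52 = 16,016.
Holding cost H = 0.19 × £100.00 = £19.0000 per unit per year.
EOQ = √(2DS/H) = √(2 × 16,016 × 151 / 19) ≈ 504.55.
Average inventory = Q*/2 ≈ 504.55 / 2 = 252.275.

Average inventory ≈ 252 bags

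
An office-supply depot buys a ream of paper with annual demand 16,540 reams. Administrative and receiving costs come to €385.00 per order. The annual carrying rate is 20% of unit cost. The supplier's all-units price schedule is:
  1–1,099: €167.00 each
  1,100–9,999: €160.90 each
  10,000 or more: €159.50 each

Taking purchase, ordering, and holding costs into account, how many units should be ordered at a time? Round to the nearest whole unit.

Holding cost per unit per year at price C is H = 0.20·C.
Candidates are each tier's EOQ (if it falls in that tier) and each price-break quantity.
EOQ at €167.00 = 617.5 (feasible in tier 1): TC = 16,540×€167.00 + (16,540/617.5)×385 + (617.5/2)×0.20×€167.00 = €2,782,804.64.
EOQ at €160.90 = 629.1 < 1100, so use break Q=1100: TC = 16,540×€160.90 + (16,540/1100.0)×385 + (1100.0/2)×0.20×€160.90 = €2,684,774.00.
EOQ at €159.50 = 631.9 < 10000, so use break Q=10000: TC = 16,540×€159.50 + (16,540/10000.0)×385 + (10000.0/2)×0.20×€159.50 = €2,798,266.79.
Lowest total cost is €2,684,774.00 at Q = 1100.0.

Q* ≈ 1,100 reams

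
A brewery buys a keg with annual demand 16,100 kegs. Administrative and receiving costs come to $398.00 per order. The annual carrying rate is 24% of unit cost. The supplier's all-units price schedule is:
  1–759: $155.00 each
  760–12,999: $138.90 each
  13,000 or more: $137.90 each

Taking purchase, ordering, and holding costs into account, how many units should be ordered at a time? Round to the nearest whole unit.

Holding cost per unit per year at price C is H = 0.24·C.
Evaluate total cost at each tier's feasible EOQ or, if the EOQ is below the tier, at the tier's minimum quantity.
EOQ at $155.00 = 586.9 (feasible in tier 1): TC = 16,100×$155.00 + (16,100/586.9)×398 + (586.9/2)×0.24×$155.00 = $2,517,334.38.
EOQ at $138.90 = 620.0 < 760, so use break Q=760: TC = 16,100×$138.90 + (16,100/760.0)×398 + (760.0/2)×0.24×$138.90 = $2,257,389.00.
EOQ at $137.90 = 622.3 < 13000, so use break Q=13000: TC = 16,100×$137.90 + (16,100/13000.0)×398 + (13000.0/2)×0.24×$137.90 = $2,435,806.91.
Lowest total cost is $2,257,389.00 at Q = 760.0.

Q* ≈ 760 kegs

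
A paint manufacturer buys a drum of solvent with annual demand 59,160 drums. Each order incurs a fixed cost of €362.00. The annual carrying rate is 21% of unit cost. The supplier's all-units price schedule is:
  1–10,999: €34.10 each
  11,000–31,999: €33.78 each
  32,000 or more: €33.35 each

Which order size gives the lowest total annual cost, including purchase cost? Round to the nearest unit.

Q* ≈ 2,446 drums

Holding cost per unit per year at price C is H = 0.21·C.
Evaluate total cost at each tier's feasible EOQ or, if the EOQ is below the tier, at the tier's minimum quantity.
EOQ at €34.10 = 2445.7 (feasible in tier 1): TC = 59,160×€34.10 + (59,160/2445.7)×362 + (2445.7/2)×0.21×€34.10 = €2,034,869.39.
EOQ at €33.78 = 2457.2 < 11000, so use break Q=11000: TC = 59,160×€33.78 + (59,160/11000.0)×362 + (11000.0/2)×0.21×€33.78 = €2,039,387.60.
EOQ at €33.35 = 2473.0 < 32000, so use break Q=32000: TC = 59,160×€33.35 + (59,160/32000.0)×362 + (32000.0/2)×0.21×€33.35 = €2,085,711.25.
Lowest total cost is €2,034,869.39 at Q = 2445.7.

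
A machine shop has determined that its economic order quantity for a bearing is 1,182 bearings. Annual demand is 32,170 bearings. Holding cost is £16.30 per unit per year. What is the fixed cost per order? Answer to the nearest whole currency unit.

Squaring Q* = √(2DS/H) gives Q*² = 2DS/H.
From Q* = √(2DS/H): S = Q*²H / (2D) = 1,182² × 16.3 / (2 × 32,170) = 353.9497.

S ≈ £354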